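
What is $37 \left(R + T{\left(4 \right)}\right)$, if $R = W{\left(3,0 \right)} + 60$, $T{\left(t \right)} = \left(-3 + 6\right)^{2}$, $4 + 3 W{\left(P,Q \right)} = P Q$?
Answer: $\frac{7511}{3} \approx 2503.7$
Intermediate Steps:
$W{\left(P,Q \right)} = - \frac{4}{3} + \frac{P Q}{3}$
$T{\left(t \right)} = 9$ ($T{\left(t \right)} = 3^{2} = 9$)
$R = \frac{176}{3}$ ($R = \left(- \frac{4}{3} + \frac{1}{3} \cdot 3 \cdot 0\right) + 60 = \left(- \frac{4}{3} + 0\right) + 60 = - \frac{4}{3} + 60 = \frac{176}{3} \approx 58.667$)
$37 \left(R + T{\left(4 \right)}\right) = 37 \left(\frac{176}{3} + 9\right) = 37 \cdot \frac{203}{3} = \frac{7511}{3}$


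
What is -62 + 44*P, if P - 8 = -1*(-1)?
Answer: 334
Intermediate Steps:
P = 9 (P = 8 - 1*(-1) = 8 + 1 = 9)
-62 + 44*P = -62 + 44*9 = -62 + 396 = 334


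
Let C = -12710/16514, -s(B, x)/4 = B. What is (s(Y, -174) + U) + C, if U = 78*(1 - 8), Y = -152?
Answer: 505579/8257 ≈ 61.230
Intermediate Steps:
s(B, x) = -4*B
C = -6355/8257 (C = -12710*1/16514 = -6355/8257 ≈ -0.76965)
U = -546 (U = 78*(-7) = -546)
(s(Y, -174) + U) + C = (-4*(-152) - 546) - 6355/8257 = (608 - 546) - 6355/8257 = 62 - 6355/8257 = 505579/8257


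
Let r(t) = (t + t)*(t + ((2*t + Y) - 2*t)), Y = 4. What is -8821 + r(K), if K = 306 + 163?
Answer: 434853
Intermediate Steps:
K = 469
r(t) = 2*t*(4 + t) (r(t) = (t + t)*(t + ((2*t + 4) - 2*t)) = (2*t)*(t + ((4 + 2*t) - 2*t)) = (2*t)*(t + 4) = (2*t)*(4 + t) = 2*t*(4 + t))
-8821 + r(K) = -8821 + 2*469*(4 + 469) = -8821 + 2*469*473 = -8821 + 443674 = 434853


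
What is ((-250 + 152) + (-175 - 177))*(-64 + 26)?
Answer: 17100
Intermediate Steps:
((-250 + 152) + (-175 - 177))*(-64 + 26) = (-98 - 352)*(-38) = -450*(-38) = 17100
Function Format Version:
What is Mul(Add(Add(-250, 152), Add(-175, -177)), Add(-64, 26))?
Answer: 17100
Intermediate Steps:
Mul(Add(Add(-250, 152), Add(-175, -177)), Add(-64, 26)) = Mul(Add(-98, -352), -38) = Mul(-450, -38) = 17100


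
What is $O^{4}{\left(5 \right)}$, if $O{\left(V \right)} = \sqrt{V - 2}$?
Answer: $9$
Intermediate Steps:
$O{\left(V \right)} = \sqrt{-2 + V}$
$O^{4}{\left(5 \right)} = \left(\sqrt{-2 + 5}\right)^{4} = \left(\sqrt{3}\right)^{4} = 9$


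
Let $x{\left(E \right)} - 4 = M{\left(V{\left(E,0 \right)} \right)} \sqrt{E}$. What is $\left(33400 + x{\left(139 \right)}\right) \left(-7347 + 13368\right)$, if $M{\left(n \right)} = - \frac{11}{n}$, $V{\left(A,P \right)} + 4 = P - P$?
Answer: $201125484 + \frac{66231 \sqrt{139}}{4} \approx 2.0132 \cdot 10^{8}$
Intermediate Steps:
$V{\left(A,P \right)} = -4$ ($V{\left(A,P \right)} = -4 + \left(P - P\right) = -4 + 0 = -4$)
$x{\left(E \right)} = 4 + \frac{11 \sqrt{E}}{4}$ ($x{\left(E \right)} = 4 + - \frac{11}{-4} \sqrt{E} = 4 + \left(-11\right) \left(- \frac{1}{4}\right) \sqrt{E} = 4 + \frac{11 \sqrt{E}}{4}$)
$\left(33400 + x{\left(139 \right)}\right) \left(-7347 + 13368\right) = \left(33400 + \left(4 + \frac{11 \sqrt{139}}{4}\right)\right) \left(-7347 + 13368\right) = \left(33404 + \frac{11 \sqrt{139}}{4}\right) 6021 = 201125484 + \frac{66231 \sqrt{139}}{4}$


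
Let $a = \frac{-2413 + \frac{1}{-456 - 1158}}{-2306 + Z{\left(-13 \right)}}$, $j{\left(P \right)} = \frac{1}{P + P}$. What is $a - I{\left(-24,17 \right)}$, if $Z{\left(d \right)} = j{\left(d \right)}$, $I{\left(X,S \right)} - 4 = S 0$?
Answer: $- \frac{142911617}{48385299} \approx -2.9536$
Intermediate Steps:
$j{\left(P \right)} = \frac{1}{2 P}$
$I{\left(X,S \right)} = 4$ ($I{\left(X,S \right)} = 4 + S 0 = 4 + 0 = 4$)
$Z{\left(d \right)} = \frac{1}{2 d}$
$a = \frac{50629579}{48385299}$ ($a = \frac{-2413 + \frac{1}{-456 - 1158}}{-2306 + \frac{1}{2 \left(-13\right)}} = \frac{-2413 + \frac{1}{-1614}}{-2306 + \frac{1}{2} \left(- \frac{1}{13}\right)} = \frac{-2413 - \frac{1}{1614}}{-2306 - \frac{1}{26}} = - \frac{3894583}{1614 \left(- \frac{59957}{26}\right)} = \left(- \frac{3894583}{1614}\right) \left(- \frac{26}{59957}\right) = \frac{50629579}{48385299} \approx 1.0464$)
$a - I{\left(-24,17 \right)} = \frac{50629579}{48385299} - 4 = - \frac{142911617}{48385299}$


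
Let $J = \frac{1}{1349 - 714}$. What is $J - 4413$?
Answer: $- \frac{2802254}{635} \approx -4413.0$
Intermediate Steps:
$J = \frac{1}{635} \approx 0.0015748$
$J - 4413 = \frac{1}{635} - 4413 = - \frac{2802254}{635}$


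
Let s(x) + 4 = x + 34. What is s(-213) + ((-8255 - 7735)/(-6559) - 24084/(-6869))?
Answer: -7977037827/45053771 ≈ -177.06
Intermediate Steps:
s(x) = 30 + x (s(x) = -4 + (x + 34) = -4 + (34 + x) = 30 + x)
s(-213) + ((-8255 - 7735)/(-6559) - 24084/(-6869)) = (30 - 213) + ((-8255 - 7735)/(-6559) - 24084/(-6869)) = -183 + (-15990*(-1/6559) - 24084*(-1/6869)) = -183 + (15990/6559 + 24084/6869) = -183 + 267802266/45053771 = -7977037827/45053771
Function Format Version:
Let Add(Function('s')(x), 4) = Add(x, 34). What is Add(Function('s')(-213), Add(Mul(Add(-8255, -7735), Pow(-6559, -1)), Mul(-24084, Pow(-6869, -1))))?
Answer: Rational(-7977037827, 45053771) ≈ -177.06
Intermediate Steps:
Function('s')(x) = Add(30, x) (Function('s')(x) = Add(-4, Add(x, 34)) = Add(-4, Add(34, x)) = Add(30, x))
Add(Function('s')(-213), Add(Mul(Add(-8255, -7735), Pow(-6559, -1)), Mul(-24084, Pow(-6869, -1)))) = Add(Add(30, -213), Add(Mul(Add(-8255, -7735), Pow(-6559, -1)), Mul(-24084, Pow(-6869, -1)))) = Add(-183, Add(Mul(-15990, Rational(-1, 6559)), Mul(-24084, Rational(-1, 6869)))) = Add(-183, Add(Rational(15990, 6559), Rational(24084, 6869))) = Add(-183, Rational(267802266, 45053771)) = Rational(-7977037827, 45053771)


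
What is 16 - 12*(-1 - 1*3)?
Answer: 64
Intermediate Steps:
16 - 12*(-1 - 1*3) = 16 - 12*(-1 - 3) = 16 - 12*(-4) = 16 + 48 = 64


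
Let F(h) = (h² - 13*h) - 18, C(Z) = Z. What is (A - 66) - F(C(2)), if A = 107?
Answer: 81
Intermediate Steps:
F(h) = -18 + h² - 13*h
(A - 66) - F(C(2)) = (107 - 66) - (-18 + 2² - 13*2) = 41 - (-18 + 4 - 26) = 41 - 1*(-40) = 41 + 40 = 81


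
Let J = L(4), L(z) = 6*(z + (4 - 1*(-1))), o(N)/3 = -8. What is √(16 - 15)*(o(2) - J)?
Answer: -78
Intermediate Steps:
o(N) = -24 (o(N) = 3*(-8) = -24)
L(z) = 30 + 6*z (L(z) = 6*(z + (4 + 1)) = 6*(z + 5) = 6*(5 + z) = 30 + 6*z)
J = 54 (J = 30 + 6*4 = 30 + 24 = 54)
√(16 - 15)*(o(2) - J) = √(16 - 15)*(-24 - 1*54) = √1*(-24 - 54) = 1*(-78) = -78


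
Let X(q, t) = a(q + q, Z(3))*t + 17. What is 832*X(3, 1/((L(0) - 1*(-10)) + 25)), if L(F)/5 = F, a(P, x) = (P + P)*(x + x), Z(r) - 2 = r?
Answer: 118976/7 ≈ 16997.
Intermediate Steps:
Z(r) = 2 + r
a(P, x) = 4*P*x (a(P, x) = (2*P)*(2*x) = 4*P*x)
L(F) = 5*F
X(q, t) = 17 + 40*q*t (X(q, t) = (4*(q + q)*(2 + 3))*t + 17 = (4*(2*q)*5)*t + 17 = (40*q)*t + 17 = 40*q*t + 17 = 17 + 40*q*t)
832*X(3, 1/((L(0) - 1*(-10)) + 25)) = 832*(17 + 40*3/((5*0 - 1*(-10)) + 25)) = 832*(17 + 40*3/((0 + 10) + 25)) = 832*(17 + 40*3/(10 + 25)) = 832*(17 + 40*3/35) = 832*(17 + 40*3*(1/35)) = 832*(17 + 24/7) = 832*(143/7) = 118976/7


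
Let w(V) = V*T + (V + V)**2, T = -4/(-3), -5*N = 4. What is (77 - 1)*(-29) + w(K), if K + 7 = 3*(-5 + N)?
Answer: 10868/75 ≈ 144.91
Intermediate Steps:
N = -4/5 (N = -1/5*4 = -4/5 ≈ -0.80000)
T = 4/3 (T = -4*(-1/3) = 4/3 ≈ 1.3333)
K = -122/5 (K = -7 + 3*(-5 - 4/5) = -7 + 3*(-29/5) = -7 - 87/5 = -122/5 ≈ -24.400)
w(V) = 4*V**2 + 4*V/3 (w(V) = V*(4/3) + (V + V)**2 = 4*V/3 + (2*V)**2 = 4*V/3 + 4*V**2 = 4*V**2 + 4*V/3)
(77 - 1)*(-29) + w(K) = (77 - 1)*(-29) + (4/3)*(-122/5)*(1 + 3*(-122/5)) = 76*(-29) + (4/3)*(-122/5)*(1 - 366/5) = -2204 + (4/3)*(-122/5)*(-361/5) = -2204 + 176168/75 = 10868/75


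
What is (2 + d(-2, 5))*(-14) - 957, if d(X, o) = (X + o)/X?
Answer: -964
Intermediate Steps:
d(X, o) = (X + o)/X
(2 + d(-2, 5))*(-14) - 957 = (2 + (-2 + 5)/(-2))*(-14) - 957 = (2 - ½*3)*(-14) - 957 = (2 - 3/2)*(-14) - 957 = (½)*(-14) - 957 = -7 - 957 = -964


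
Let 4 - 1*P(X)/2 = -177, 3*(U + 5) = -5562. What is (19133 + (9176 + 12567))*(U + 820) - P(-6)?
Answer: -42470526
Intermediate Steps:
U = -1859 (U = -5 + (1/3)*(-5562) = -5 - 1854 = -1859)
P(X) = 362 (P(X) = 8 - 2*(-177) = 8 + 354 = 362)
(19133 + (9176 + 12567))*(U + 820) - P(-6) = (19133 + (9176 + 12567))*(-1859 + 820) - 1*362 = (19133 + 21743)*(-1039) - 362 = 40876*(-1039) - 362 = -42470164 - 362 = -42470526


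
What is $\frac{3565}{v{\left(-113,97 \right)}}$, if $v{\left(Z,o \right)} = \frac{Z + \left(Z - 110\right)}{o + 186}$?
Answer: $- \frac{1008895}{336} \approx -3002.7$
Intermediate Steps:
$v{\left(Z,o \right)} = \frac{-110 + 2 Z}{186 + o}$ ($v{\left(Z,o \right)} = \frac{Z + \left(-110 + Z\right)}{186 + o} = \frac{-110 + 2 Z}{186 + o}$)
$\frac{3565}{v{\left(-113,97 \right)}} = \frac{3565}{2 \frac{1}{186 + 97} \left(-55 - 113\right)} = \frac{3565}{2 \cdot \frac{1}{283} \left(-168\right)} = \frac{3565}{- \frac{336}{283}} = 3565 \left(- \frac{283}{336}\right) = - \frac{1008895}{336}$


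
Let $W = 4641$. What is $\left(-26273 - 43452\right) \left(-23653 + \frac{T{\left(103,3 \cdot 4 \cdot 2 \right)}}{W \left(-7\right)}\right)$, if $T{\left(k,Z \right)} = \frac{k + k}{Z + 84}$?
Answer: $\frac{2893197785848325}{1754298} \approx 1.6492 \cdot 10^{9}$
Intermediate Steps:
$T{\left(k,Z \right)} = \frac{2 k}{84 + Z}$
$\left(-26273 - 43452\right) \left(-23653 + \frac{T{\left(103,3 \cdot 4 \cdot 2 \right)}}{W \left(-7\right)}\right) = \left(-26273 - 43452\right) \left(-23653 + \frac{2 \cdot 103 \frac{1}{84 + 3 \cdot 4 \cdot 2}}{4641 \left(-7\right)}\right) = - 69725 \left(-23653 + \frac{2 \cdot 103 \frac{1}{84 + 12 \cdot 2}}{-32487}\right) = - 69725 \left(-23653 + 2 \cdot 103 \frac{1}{84 + 24} \left(- \frac{1}{32487}\right)\right) = - 69725 \left(-23653 + 2 \cdot 103 \cdot \frac{1}{108} \left(- \frac{1}{32487}\right)\right) = - 69725 \left(-23653 + \frac{103}{54} \left(- \frac{1}{32487}\right)\right) = - 69725 \left(-23653 - \frac{103}{1754298}\right) = \left(-69725\right) \left(- \frac{41494410697}{1754298}\right) = \frac{2893197785848325}{1754298}$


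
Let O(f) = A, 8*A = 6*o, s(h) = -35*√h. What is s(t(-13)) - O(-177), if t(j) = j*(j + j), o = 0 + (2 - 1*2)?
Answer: -455*√2 ≈ -643.47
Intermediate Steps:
o = 0 (o = 0 + (2 - 2) = 0 + 0 = 0)
t(j) = 2*j² (t(j) = j*(2*j) = 2*j²)
A = 0 (A = (6*0)/8 = (⅛)*0 = 0)
O(f) = 0
s(t(-13)) - O(-177) = -35*13*√2 - 1*0 = -35*13*√2 + 0 = -455*√2 + 0 = -455*√2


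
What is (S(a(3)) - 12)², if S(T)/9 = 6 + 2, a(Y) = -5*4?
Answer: 3600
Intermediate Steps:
a(Y) = -20
S(T) = 72 (S(T) = 9*(6 + 2) = 9*8 = 72)
(S(a(3)) - 12)² = (72 - 12)² = 60² = 3600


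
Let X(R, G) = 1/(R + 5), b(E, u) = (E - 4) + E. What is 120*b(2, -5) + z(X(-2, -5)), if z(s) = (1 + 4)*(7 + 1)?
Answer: 40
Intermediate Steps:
b(E, u) = -4 + 2*E (b(E, u) = (-4 + E) + E = -4 + 2*E)
X(R, G) = 1/(5 + R)
z(s) = 40 (z(s) = 5*8 = 40)
120*b(2, -5) + z(X(-2, -5)) = 120*(-4 + 2*2) + 40 = 120*(-4 + 4) + 40 = 120*0 + 40 = 0 + 40 = 40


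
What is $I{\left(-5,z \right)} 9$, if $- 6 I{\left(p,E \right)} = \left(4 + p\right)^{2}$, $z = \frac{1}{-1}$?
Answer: $- \frac{3}{2} \approx -1.5$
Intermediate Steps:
$z = -1$
$I{\left(p,E \right)} = - \frac{\left(4 + p\right)^{2}}{6}$
$I{\left(-5,z \right)} 9 = - \frac{\left(4 - 5\right)^{2}}{6} \cdot 9 = - \frac{\left(-1\right)^{2}}{6} \cdot 9 = \left(- \frac{1}{6}\right) 1 \cdot 9 = \left(- \frac{1}{6}\right) 9 = - \frac{3}{2}$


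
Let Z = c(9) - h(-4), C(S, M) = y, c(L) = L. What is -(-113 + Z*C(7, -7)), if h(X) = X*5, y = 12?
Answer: -235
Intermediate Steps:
h(X) = 5*X
C(S, M) = 12
Z = 29 (Z = 9 - 5*(-4) = 9 - 1*(-20) = 9 + 20 = 29)
-(-113 + Z*C(7, -7)) = -(-113 + 29*12) = -(-113 + 348) = -1*235 = -235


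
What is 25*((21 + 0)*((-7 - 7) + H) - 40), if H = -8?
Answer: -12550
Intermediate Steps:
25*((21 + 0)*((-7 - 7) + H) - 40) = 25*((21 + 0)*((-7 - 7) - 8) - 40) = 25*(21*(-14 - 8) - 40) = 25*(21*(-22) - 40) = 25*(-462 - 40) = 25*(-502) = -12550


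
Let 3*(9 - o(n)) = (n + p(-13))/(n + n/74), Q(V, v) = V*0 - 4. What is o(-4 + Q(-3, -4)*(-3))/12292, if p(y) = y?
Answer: 1657/2212560 ≈ 0.00074891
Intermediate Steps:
Q(V, v) = -4 (Q(V, v) = 0 - 4 = -4)
o(n) = 9 - 74*(-13 + n)/(225*n) (o(n) = 9 - (n - 13)/(3*(n + n/74)) = 9 - (-13 + n)/(3*(n + n*(1/74))) = 9 - (-13 + n)/(3*(n + n/74)) = 9 - (-13 + n)/(3*(75*n/74)) = 9 - (-13 + n)*74/(75*n)/3 = 9 - 74*(-13 + n)/(225*n))
o(-4 + Q(-3, -4)*(-3))/12292 = ((962 + 1951*(-4 - 4*(-3)))/(225*(-4 - 4*(-3))))/12292 = ((962 + 1951*(-4 + 12))/(225*(-4 + 12)))*(1/12292) = ((1/225)*(962 + 1951*8)/8)*(1/12292) = ((1/225)*(⅛)*(962 + 15608))*(1/12292) = ((1/225)*(⅛)*16570)*(1/12292) = (1657/180)*(1/12292) = 1657/2212560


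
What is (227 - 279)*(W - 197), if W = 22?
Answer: 9100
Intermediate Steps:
(227 - 279)*(W - 197) = (227 - 279)*(22 - 197) = -52*(-175) = 9100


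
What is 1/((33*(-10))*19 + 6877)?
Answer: 1/607 ≈ 0.0016474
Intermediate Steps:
1/((33*(-10))*19 + 6877) = 1/(-330*19 + 6877) = 1/(-6270 + 6877) = 1/607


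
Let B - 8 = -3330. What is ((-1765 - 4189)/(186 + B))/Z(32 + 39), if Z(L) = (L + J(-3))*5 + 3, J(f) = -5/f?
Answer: 8931/1723232 ≈ 0.0051827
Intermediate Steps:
B = -3322 (B = 8 - 3330 = -3322)
Z(L) = 34/3 + 5*L (Z(L) = (L - 5/(-3))*5 + 3 = (L - 5*(-1/3))*5 + 3 = (L + 5/3)*5 + 3 = (5/3 + L)*5 + 3 = (25/3 + 5*L) + 3 = 34/3 + 5*L)
((-1765 - 4189)/(186 + B))/Z(32 + 39) = ((-1765 - 4189)/(186 - 3322))/(34/3 + 5*(32 + 39)) = (-5954/(-3136))/(34/3 + 5*71) = (-5954*(-1/3136))/(34/3 + 355) = 2977/(1568*(1099/3)) = (2977/1568)*(3/1099) = 8931/1723232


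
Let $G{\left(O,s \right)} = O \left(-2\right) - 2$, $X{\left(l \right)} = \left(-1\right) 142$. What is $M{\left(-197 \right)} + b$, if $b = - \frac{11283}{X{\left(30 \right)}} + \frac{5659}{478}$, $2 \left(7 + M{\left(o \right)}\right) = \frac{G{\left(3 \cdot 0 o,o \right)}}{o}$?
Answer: $\frac{281811679}{3342893} \approx 84.302$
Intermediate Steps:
$X{\left(l \right)} = -142$
$G{\left(O,s \right)} = -2 - 2 O$ ($G{\left(O,s \right)} = - 2 O - 2 = -2 - 2 O$)
$M{\left(o \right)} = -7 - \frac{1}{o}$ ($M{\left(o \right)} = -7 + \frac{\left(-2 - 2 \cdot 3 \cdot 0 o\right) \frac{1}{o}}{2} = -7 + \frac{\left(-2 - 2 \cdot 0 o\right) \frac{1}{o}}{2} = -7 + \frac{\left(-2 - 0\right) \frac{1}{o}}{2} = -7 + \frac{\left(-2 + 0\right) \frac{1}{o}}{2} = -7 + \frac{\left(-2\right) \frac{1}{o}}{2} = -7 - \frac{1}{o}$)
$b = \frac{1549213}{16969}$ ($b = - \frac{11283}{-142} + \frac{5659}{478} = \left(-11283\right) \left(- \frac{1}{142}\right) + 5659 \cdot \frac{1}{478} = \frac{11283}{142} + \frac{5659}{478} = \frac{1549213}{16969} \approx 91.297$)
$M{\left(-197 \right)} + b = \left(-7 - \frac{1}{-197}\right) + \frac{1549213}{16969} = \left(-7 - - \frac{1}{197}\right) + \frac{1549213}{16969} = \left(-7 + \frac{1}{197}\right) + \frac{1549213}{16969} = - \frac{1378}{197} + \frac{1549213}{16969} = \frac{281811679}{3342893}$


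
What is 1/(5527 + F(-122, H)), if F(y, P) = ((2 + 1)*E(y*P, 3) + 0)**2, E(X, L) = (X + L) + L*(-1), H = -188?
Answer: 1/4734546391 ≈ 2.1121e-10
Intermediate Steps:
E(X, L) = X (E(X, L) = (L + X) - L = X)
F(y, P) = 9*P**2*y**2 (F(y, P) = ((2 + 1)*(y*P) + 0)**2 = (3*(P*y) + 0)**2 = (3*P*y + 0)**2 = (3*P*y)**2 = 9*P**2*y**2)
1/(5527 + F(-122, H)) = 1/(5527 + 9*(-188)**2*(-122)**2) = 1/(5527 + 9*35344*14884) = 1/(5527 + 4734540864) = 1/4734546391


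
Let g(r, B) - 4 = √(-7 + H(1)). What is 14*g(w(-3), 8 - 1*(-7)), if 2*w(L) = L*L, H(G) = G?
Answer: 56 + 14*I*√6 ≈ 56.0 + 34.293*I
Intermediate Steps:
w(L) = L²/2 (w(L) = (L*L)/2 = L²/2)
g(r, B) = 4 + I*√6 (g(r, B) = 4 + √(-7 + 1) = 4 + √(-6) = 4 + I*√6)
14*g(w(-3), 8 - 1*(-7)) = 14*(4 + I*√6) = 56 + 14*I*√6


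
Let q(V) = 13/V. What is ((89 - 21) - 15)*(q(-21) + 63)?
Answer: 69430/21 ≈ 3306.2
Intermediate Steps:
((89 - 21) - 15)*(q(-21) + 63) = ((89 - 21) - 15)*(13/(-21) + 63) = (68 - 15)*(13*(-1/21) + 63) = 53*(-13/21 + 63) = 53*(1310/21) = 69430/21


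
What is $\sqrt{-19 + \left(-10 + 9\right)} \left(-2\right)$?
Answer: $- 4 i \sqrt{5} \approx - 8.9443 i$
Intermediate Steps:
$\sqrt{-19 + \left(-10 + 9\right)} \left(-2\right) = \sqrt{-19 - 1} \left(-2\right) = \sqrt{-20} \left(-2\right) = 2 i \sqrt{5} \left(-2\right) = - 4 i \sqrt{5}$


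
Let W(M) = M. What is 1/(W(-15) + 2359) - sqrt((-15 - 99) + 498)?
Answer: 1/2344 - 8*sqrt(6) ≈ -19.595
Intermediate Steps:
1/(W(-15) + 2359) - sqrt((-15 - 99) + 498) = 1/(-15 + 2359) - sqrt((-15 - 99) + 498) = 1/2344 - sqrt(-114 + 498) = 1/2344 - sqrt(384) = 1/2344 - 8*sqrt(6)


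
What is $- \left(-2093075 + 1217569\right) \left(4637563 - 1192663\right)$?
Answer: $3016030619400$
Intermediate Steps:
$- \left(-2093075 + 1217569\right) \left(4637563 - 1192663\right) = - \left(-875506\right) 3444900 = \left(-1\right) \left(-3016030619400\right) = 3016030619400$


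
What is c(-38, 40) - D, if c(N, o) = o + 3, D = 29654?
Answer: -29611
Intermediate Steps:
c(N, o) = 3 + o
c(-38, 40) - D = (3 + 40) - 1*29654 = 43 - 29654 = -29611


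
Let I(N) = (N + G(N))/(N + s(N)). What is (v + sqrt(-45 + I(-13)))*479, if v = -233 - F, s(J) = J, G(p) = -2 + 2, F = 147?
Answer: -182020 + 479*I*sqrt(178)/2 ≈ -1.8202e+5 + 3195.3*I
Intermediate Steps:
G(p) = 0
v = -380 (v = -233 - 1*147 = -233 - 147 = -380)
I(N) = 1/2 (I(N) = (N + 0)/(N + N) = N/((2*N)) = N*(1/(2*N)) = 1/2)
(v + sqrt(-45 + I(-13)))*479 = (-380 + sqrt(-45 + 1/2))*479 = (-380 + sqrt(-89/2))*479 = (-380 + I*sqrt(178)/2)*479 = -182020 + 479*I*sqrt(178)/2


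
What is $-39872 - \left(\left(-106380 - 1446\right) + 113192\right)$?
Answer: $-45238$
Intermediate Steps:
$-39872 - \left(\left(-106380 - 1446\right) + 113192\right) = -39872 - \left(-107826 + 113192\right) = -39872 - 5366 = -45238$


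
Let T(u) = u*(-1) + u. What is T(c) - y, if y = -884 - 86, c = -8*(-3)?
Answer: 970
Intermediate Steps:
c = 24
y = -970
T(u) = 0 (T(u) = -u + u = 0)
T(c) - y = 0 - 1*(-970) = 0 + 970 = 970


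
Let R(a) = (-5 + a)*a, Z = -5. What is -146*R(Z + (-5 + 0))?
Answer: -21900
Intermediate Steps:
R(a) = a*(-5 + a)
-146*R(Z + (-5 + 0)) = -146*(-5 + (-5 + 0))*(-5 + (-5 + (-5 + 0))) = -146*(-5 - 5)*(-5 + (-5 - 5)) = -(-1460)*(-5 - 10) = -(-1460)*(-15) = -146*150 = -21900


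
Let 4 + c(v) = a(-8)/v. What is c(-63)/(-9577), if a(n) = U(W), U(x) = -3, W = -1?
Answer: 83/201117 ≈ 0.00041270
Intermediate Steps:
a(n) = -3
c(v) = -4 - 3/v
c(-63)/(-9577) = (-4 - 3/(-63))/(-9577) = (-4 - 3*(-1/63))*(-1/9577) = (-4 + 1/21)*(-1/9577) = -83/21*(-1/9577) = 83/201117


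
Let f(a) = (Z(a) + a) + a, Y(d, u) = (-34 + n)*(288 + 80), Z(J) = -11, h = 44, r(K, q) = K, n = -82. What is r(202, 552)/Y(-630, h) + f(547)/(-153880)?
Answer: -4832179/410551840 ≈ -0.011770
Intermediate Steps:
Y(d, u) = -42688 (Y(d, u) = (-34 - 82)*(288 + 80) = -116*368 = -42688)
f(a) = -11 + 2*a (f(a) = (-11 + a) + a = -11 + 2*a)
r(202, 552)/Y(-630, h) + f(547)/(-153880) = 202/(-42688) + (-11 + 2*547)/(-153880) = 202*(-1/42688) + (-11 + 1094)*(-1/153880) = -101/21344 + 1083*(-1/153880) = -101/21344 - 1083/153880 = -4832179/410551840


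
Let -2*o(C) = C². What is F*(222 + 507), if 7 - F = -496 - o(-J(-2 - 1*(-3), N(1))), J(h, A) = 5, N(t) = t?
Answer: 715149/2 ≈ 3.5757e+5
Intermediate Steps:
o(C) = -C²/2
F = 981/2 (F = 7 - (-496 - (-1)*(-1*5)²/2) = 7 - (-496 - (-1)*(-5)²/2) = 7 - (-496 - (-1)*25/2) = 7 - (-496 - 1*(-25/2)) = 7 - (-496 + 25/2) = 7 - 1*(-967/2) = 7 + 967/2 = 981/2 ≈ 490.50)
F*(222 + 507) = 981*(222 + 507)/2 = (981/2)*729 = 715149/2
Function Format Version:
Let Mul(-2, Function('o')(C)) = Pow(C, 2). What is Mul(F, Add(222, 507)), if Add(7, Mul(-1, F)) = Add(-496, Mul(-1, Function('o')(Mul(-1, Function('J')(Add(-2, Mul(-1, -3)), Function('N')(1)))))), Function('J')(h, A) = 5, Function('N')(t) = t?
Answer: Rational(715149, 2) ≈ 3.5757e+5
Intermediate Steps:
Function('o')(C) = Mul(Rational(-1, 2), Pow(C, 2))
F = Rational(981, 2) (F = Add(7, Mul(-1, Add(-496, Mul(-1, Mul(Rational(-1, 2), Pow(Mul(-1, 5), 2)))))) = Add(7, Mul(-1, Add(-496, Mul(-1, Mul(Rational(-1, 2), Pow(-5, 2)))))) = Add(7, Mul(-1, Add(-496, Mul(-1, Mul(Rational(-1, 2), 25))))) = Add(7, Mul(-1, Add(-496, Mul(-1, Rational(-25, 2))))) = Add(7, Mul(-1, Add(-496, Rational(25, 2)))) = Add(7, Mul(-1, Rational(-967, 2))) = Add(7, Rational(967, 2)) = Rational(981, 2) ≈ 490.50)
Mul(F, Add(222, 507)) = Mul(Rational(981, 2), Add(222, 507)) = Mul(Rational(981, 2), 729) = Rational(715149, 2)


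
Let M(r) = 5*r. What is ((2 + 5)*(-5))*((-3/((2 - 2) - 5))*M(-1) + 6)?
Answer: -105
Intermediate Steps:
((2 + 5)*(-5))*((-3/((2 - 2) - 5))*M(-1) + 6) = ((2 + 5)*(-5))*((-3/((2 - 2) - 5))*(5*(-1)) + 6) = (7*(-5))*(-3/(0 - 5)*(-5) + 6) = -35*(-3/(-5)*(-5) + 6) = -35*(-3*(-⅕)*(-5) + 6) = -35*((⅗)*(-5) + 6) = -35*(-3 + 6) = -35*3 = -105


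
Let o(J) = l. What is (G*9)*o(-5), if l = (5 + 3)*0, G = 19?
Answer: 0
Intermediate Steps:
l = 0 (l = 8*0 = 0)
o(J) = 0
(G*9)*o(-5) = (19*9)*0 = 171*0 = 0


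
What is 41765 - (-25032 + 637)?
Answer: 66160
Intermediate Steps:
41765 - (-25032 + 637) = 41765 - 1*(-24395) = 41765 + 24395 = 66160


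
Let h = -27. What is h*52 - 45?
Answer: -1449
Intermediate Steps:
h*52 - 45 = -27*52 - 45 = -1404 - 45 = -1449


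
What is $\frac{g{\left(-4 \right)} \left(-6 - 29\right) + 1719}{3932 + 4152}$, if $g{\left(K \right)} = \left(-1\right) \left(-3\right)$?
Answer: $\frac{807}{4042} \approx 0.19965$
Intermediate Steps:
$g{\left(K \right)} = 3$
$\frac{g{\left(-4 \right)} \left(-6 - 29\right) + 1719}{3932 + 4152} = \frac{3 \left(-6 - 29\right) + 1719}{3932 + 4152} = \frac{3 \left(-35\right) + 1719}{8084} = \left(-105 + 1719\right) \frac{1}{8084} = 1614 \cdot \frac{1}{8084} = \frac{807}{4042}$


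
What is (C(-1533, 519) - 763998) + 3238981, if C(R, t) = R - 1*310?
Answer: 2473140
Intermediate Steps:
C(R, t) = -310 + R (C(R, t) = R - 310 = -310 + R)
(C(-1533, 519) - 763998) + 3238981 = ((-310 - 1533) - 763998) + 3238981 = (-1843 - 763998) + 3238981 = -765841 + 3238981 = 2473140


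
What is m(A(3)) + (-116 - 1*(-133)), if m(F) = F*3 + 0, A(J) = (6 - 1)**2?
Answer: 92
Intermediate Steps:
A(J) = 25 (A(J) = 5**2 = 25)
m(F) = 3*F (m(F) = 3*F + 0 = 3*F)
m(A(3)) + (-116 - 1*(-133)) = 3*25 + (-116 - 1*(-133)) = 75 + (-116 + 133) = 75 + 17 = 92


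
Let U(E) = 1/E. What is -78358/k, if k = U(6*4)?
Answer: -1880592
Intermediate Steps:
k = 1/24 (k = 1/(6*4) = 1/24 ≈ 0.041667)
-78358/k = -78358/1/24 = -78358*24 = -1880592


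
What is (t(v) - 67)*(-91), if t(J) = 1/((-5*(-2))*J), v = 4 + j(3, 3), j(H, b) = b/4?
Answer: 579033/95 ≈ 6095.1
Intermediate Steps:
j(H, b) = b/4 (j(H, b) = b*(¼) = b/4)
v = 19/4 (v = 4 + (¼)*3 = 4 + ¾ = 19/4 ≈ 4.7500)
t(J) = 1/(10*J)
(t(v) - 67)*(-91) = (1/(10*(19/4)) - 67)*(-91) = ((⅒)*(4/19) - 67)*(-91) = (2/95 - 67)*(-91) = -6363/95*(-91) = 579033/95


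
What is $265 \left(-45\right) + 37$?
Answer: $-11888$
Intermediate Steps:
$265 \left(-45\right) + 37 = -11925 + 37 = -11888$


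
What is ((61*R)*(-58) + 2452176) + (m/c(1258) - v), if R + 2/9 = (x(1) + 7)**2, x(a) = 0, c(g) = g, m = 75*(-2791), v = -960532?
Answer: 36682893095/11322 ≈ 3.2400e+6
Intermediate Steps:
m = -209325
R = 439/9 (R = -2/9 + (0 + 7)**2 = -2/9 + 7**2 = -2/9 + 49 = 439/9 ≈ 48.778)
((61*R)*(-58) + 2452176) + (m/c(1258) - v) = ((61*(439/9))*(-58) + 2452176) + (-209325/1258 - 1*(-960532)) = ((26779/9)*(-58) + 2452176) + (-209325*1/1258 + 960532) = (-1553182/9 + 2452176) + (-209325/1258 + 960532) = 20516402/9 + 1208139931/1258 = 36682893095/11322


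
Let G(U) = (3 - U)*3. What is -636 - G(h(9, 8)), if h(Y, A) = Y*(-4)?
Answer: -753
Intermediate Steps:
h(Y, A) = -4*Y
G(U) = 9 - 3*U
-636 - G(h(9, 8)) = -636 - (9 - (-12)*9) = -636 - (9 - 3*(-36)) = -636 - (9 + 108) = -636 - 1*117 = -636 - 117 = -753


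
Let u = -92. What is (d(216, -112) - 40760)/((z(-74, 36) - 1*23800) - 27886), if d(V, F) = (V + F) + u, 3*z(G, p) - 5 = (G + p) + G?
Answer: 122244/155165 ≈ 0.78783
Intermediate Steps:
z(G, p) = 5/3 + p/3 + 2*G/3 (z(G, p) = 5/3 + ((G + p) + G)/3 = 5/3 + (p + 2*G)/3 = 5/3 + (p/3 + 2*G/3) = 5/3 + p/3 + 2*G/3)
d(V, F) = -92 + F + V (d(V, F) = (V + F) - 92 = (F + V) - 92 = -92 + F + V)
(d(216, -112) - 40760)/((z(-74, 36) - 1*23800) - 27886) = ((-92 - 112 + 216) - 40760)/(((5/3 + (⅓)*36 + (⅔)*(-74)) - 1*23800) - 27886) = (12 - 40760)/(((5/3 + 12 - 148/3) - 23800) - 27886) = -40748/((-107/3 - 23800) - 27886) = -40748/(-71507/3 - 27886) = -40748/(-155165/3) = -40748*(-3/155165) = 122244/155165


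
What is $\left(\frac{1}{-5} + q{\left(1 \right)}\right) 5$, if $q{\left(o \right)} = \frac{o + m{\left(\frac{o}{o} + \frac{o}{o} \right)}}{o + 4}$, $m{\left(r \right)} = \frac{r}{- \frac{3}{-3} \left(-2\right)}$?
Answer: $-1$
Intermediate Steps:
$m{\left(r \right)} = - \frac{r}{2}$ ($m{\left(r \right)} = \frac{r}{\left(-3\right) \left(- \frac{1}{3}\right) \left(-2\right)} = \frac{r}{1 \left(-2\right)} = \frac{r}{-2} = r \left(- \frac{1}{2}\right) = - \frac{r}{2}$)
$q{\left(o \right)} = \frac{-1 + o}{4 + o}$ ($q{\left(o \right)} = \frac{o - \frac{\frac{o}{o} + \frac{o}{o}}{2}}{o + 4} = \frac{o - \frac{1 + 1}{2}}{4 + o} = \frac{o - 1}{4 + o} = \frac{-1 + o}{4 + o}$)
$\left(\frac{1}{-5} + q{\left(1 \right)}\right) 5 = \left(\frac{1}{-5} + \frac{-1 + 1}{4 + 1}\right) 5 = \left(- \frac{1}{5} + \frac{1}{5} \cdot 0\right) 5 = \left(- \frac{1}{5} + 0\right) 5 = \left(- \frac{1}{5}\right) 5 = -1$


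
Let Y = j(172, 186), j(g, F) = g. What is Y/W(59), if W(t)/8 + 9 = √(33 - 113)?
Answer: -387/322 - 86*I*√5/161 ≈ -1.2019 - 1.1944*I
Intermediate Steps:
W(t) = -72 + 32*I*√5 (W(t) = -72 + 8*√(33 - 113) = -72 + 8*√(-80) = -72 + 8*(4*I*√5) = -72 + 32*I*√5)
Y = 172
Y/W(59) = 172/(-72 + 32*I*√5)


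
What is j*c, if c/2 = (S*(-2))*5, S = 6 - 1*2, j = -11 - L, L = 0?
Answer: 880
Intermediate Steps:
j = -11 (j = -11 - 1*0 = -11 + 0 = -11)
S = 4 (S = 6 - 2 = 4)
c = -80 (c = 2*((4*(-2))*5) = 2*(-8*5) = 2*(-40) = -80)
j*c = -11*(-80) = 880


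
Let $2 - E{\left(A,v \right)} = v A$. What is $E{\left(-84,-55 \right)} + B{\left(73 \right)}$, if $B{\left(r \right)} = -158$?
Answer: $-4776$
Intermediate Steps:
$E{\left(A,v \right)} = 2 - A v$ ($E{\left(A,v \right)} = 2 - v A = 2 - A v$)
$E{\left(-84,-55 \right)} + B{\left(73 \right)} = \left(2 - \left(-84\right) \left(-55\right)\right) - 158 = \left(2 - 4620\right) - 158 = -4618 - 158 = -4776$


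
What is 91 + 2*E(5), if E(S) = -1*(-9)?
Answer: 109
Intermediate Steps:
E(S) = 9
91 + 2*E(5) = 91 + 2*9 = 91 + 18 = 109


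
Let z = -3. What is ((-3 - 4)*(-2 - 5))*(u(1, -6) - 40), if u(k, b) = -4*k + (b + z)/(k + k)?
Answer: -4753/2 ≈ -2376.5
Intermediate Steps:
u(k, b) = -4*k + (-3 + b)/(2*k) (u(k, b) = -4*k + (b - 3)/(k + k) = -4*k + (-3 + b)/((2*k)) = -4*k + (-3 + b)*(1/(2*k)) = -4*k + (-3 + b)/(2*k))
((-3 - 4)*(-2 - 5))*(u(1, -6) - 40) = ((-3 - 4)*(-2 - 5))*((1/2)*(-3 - 6 - 8*1**2)/1 - 40) = (-7*(-7))*((1/2)*1*(-3 - 6 - 8*1) - 40) = 49*((1/2)*1*(-3 - 6 - 8) - 40) = 49*((1/2)*1*(-17) - 40) = 49*(-17/2 - 40) = 49*(-97/2) = -4753/2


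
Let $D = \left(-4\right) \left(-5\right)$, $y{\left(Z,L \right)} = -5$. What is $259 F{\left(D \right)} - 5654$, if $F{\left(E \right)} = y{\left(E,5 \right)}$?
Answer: $-6949$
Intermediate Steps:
$D = 20$
$F{\left(E \right)} = -5$
$259 F{\left(D \right)} - 5654 = 259 \left(-5\right) - 5654 = -1295 - 5654 = -6949$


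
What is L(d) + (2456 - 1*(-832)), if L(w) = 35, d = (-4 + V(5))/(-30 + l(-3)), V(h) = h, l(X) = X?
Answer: 3323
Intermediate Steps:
d = -1/33 (d = (-4 + 5)/(-30 - 3) = 1/(-33) = 1*(-1/33) = -1/33 ≈ -0.030303)
L(d) + (2456 - 1*(-832)) = 35 + (2456 - 1*(-832)) = 35 + (2456 + 832) = 35 + 3288 = 3323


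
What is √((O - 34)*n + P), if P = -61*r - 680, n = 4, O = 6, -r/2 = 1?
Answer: I*√670 ≈ 25.884*I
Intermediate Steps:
r = -2 (r = -2*1 = -2)
P = -558 (P = -61*(-2) - 680 = 122 - 680 = -558)
√((O - 34)*n + P) = √((6 - 34)*4 - 558) = √(-28*4 - 558) = √(-112 - 558) = √(-670) = I*√670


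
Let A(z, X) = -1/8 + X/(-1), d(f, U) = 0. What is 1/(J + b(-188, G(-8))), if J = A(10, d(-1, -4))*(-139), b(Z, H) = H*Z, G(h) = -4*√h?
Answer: 1112/289557369 - 96256*I*√2/289557369 ≈ 3.8403e-6 - 0.00047012*I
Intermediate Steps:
A(z, X) = -⅛ - X (A(z, X) = -1*⅛ + X*(-1) = -⅛ - X)
J = 139/8 (J = (-⅛ - 1*0)*(-139) = (-⅛ + 0)*(-139) = -⅛*(-139) = 139/8 ≈ 17.375)
1/(J + b(-188, G(-8))) = 1/(139/8 - 8*I*√2*(-188)) = 1/(139/8 + 1504*I*√2)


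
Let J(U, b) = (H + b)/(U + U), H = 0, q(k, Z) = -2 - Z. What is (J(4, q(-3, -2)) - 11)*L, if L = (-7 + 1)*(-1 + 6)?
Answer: 330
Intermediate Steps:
J(U, b) = b/(2*U) (J(U, b) = (0 + b)/(U + U) = b/((2*U)) = b*(1/(2*U)) = b/(2*U))
L = -30 (L = -6*5 = -30)
(J(4, q(-3, -2)) - 11)*L = ((½)*(-2 - 1*(-2))/4 - 11)*(-30) = ((½)*(-2 + 2)*(¼) - 11)*(-30) = ((½)*0*(¼) - 11)*(-30) = (0 - 11)*(-30) = -11*(-30) = 330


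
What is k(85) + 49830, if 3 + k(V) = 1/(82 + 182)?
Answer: 13154329/264 ≈ 49827.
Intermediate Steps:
k(V) = -791/264 (k(V) = -3 + 1/(82 + 182) = -3 + 1/264 = -791/264)
k(85) + 49830 = -791/264 + 49830 = 13154329/264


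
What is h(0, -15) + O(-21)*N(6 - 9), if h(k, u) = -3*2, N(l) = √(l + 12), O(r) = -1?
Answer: -9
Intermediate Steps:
N(l) = √(12 + l)
h(k, u) = -6
h(0, -15) + O(-21)*N(6 - 9) = -6 - √(12 + (6 - 9)) = -6 - √(12 - 3) = -6 - √9 = -6 - 1*3 = -6 - 3 = -9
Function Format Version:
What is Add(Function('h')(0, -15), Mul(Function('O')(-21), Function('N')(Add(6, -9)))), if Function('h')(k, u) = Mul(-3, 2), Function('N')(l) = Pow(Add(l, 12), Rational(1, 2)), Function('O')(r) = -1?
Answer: -9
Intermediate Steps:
Function('N')(l) = Pow(Add(12, l), Rational(1, 2))
Function('h')(k, u) = -6
Add(Function('h')(0, -15), Mul(Function('O')(-21), Function('N')(Add(6, -9)))) = Add(-6, Mul(-1, Pow(Add(12, Add(6, -9)), Rational(1, 2)))) = Add(-6, Mul(-1, Pow(Add(12, -3), Rational(1, 2)))) = Add(-6, Mul(-1, Pow(9, Rational(1, 2)))) = Add(-6, Mul(-1, 3)) = Add(-6, -3) = -9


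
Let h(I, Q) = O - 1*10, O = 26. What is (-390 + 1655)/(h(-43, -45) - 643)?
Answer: -115/57 ≈ -2.0175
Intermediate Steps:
h(I, Q) = 16 (h(I, Q) = 26 - 1*10 = 26 - 10 = 16)
(-390 + 1655)/(h(-43, -45) - 643) = (-390 + 1655)/(16 - 643) = 1265/(-627) = 1265*(-1/627) = -115/57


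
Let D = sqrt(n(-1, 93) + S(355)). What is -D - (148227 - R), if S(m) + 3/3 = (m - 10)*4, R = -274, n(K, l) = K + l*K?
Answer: -148501 - sqrt(1285) ≈ -1.4854e+5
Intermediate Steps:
n(K, l) = K + K*l
S(m) = -41 + 4*m (S(m) = -1 + (m - 10)*4 = -1 + (-10 + m)*4 = -1 + (-40 + 4*m) = -41 + 4*m)
D = sqrt(1285) (D = sqrt(-(1 + 93) + (-41 + 4*355)) = sqrt(-1*94 + (-41 + 1420)) = sqrt(-94 + 1379) = sqrt(1285) ≈ 35.847)
-D - (148227 - R) = -sqrt(1285) - (148227 - 1*(-274)) = -sqrt(1285) - (148227 + 274) = -sqrt(1285) - 1*148501 = -sqrt(1285) - 148501 = -148501 - sqrt(1285)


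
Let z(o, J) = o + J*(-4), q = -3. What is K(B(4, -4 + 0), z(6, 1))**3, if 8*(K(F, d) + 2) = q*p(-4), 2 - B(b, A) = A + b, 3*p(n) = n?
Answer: -27/8 ≈ -3.3750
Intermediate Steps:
p(n) = n/3
B(b, A) = 2 - A - b (B(b, A) = 2 - (A + b) = 2 + (-A - b) = 2 - A - b)
z(o, J) = o - 4*J
K(F, d) = -3/2 (K(F, d) = -2 + (-(-4))/8 = -2 + (-3*(-4/3))/8 = -2 + (1/8)*4 = -2 + 1/2 = -3/2)
K(B(4, -4 + 0), z(6, 1))**3 = (-3/2)**3 = -27/8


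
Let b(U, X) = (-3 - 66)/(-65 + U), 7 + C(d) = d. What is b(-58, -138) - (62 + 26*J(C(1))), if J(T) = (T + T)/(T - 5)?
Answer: -40501/451 ≈ -89.803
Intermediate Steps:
C(d) = -7 + d
J(T) = 2*T/(-5 + T) (J(T) = (2*T)/(-5 + T) = 2*T/(-5 + T))
b(U, X) = -69/(-65 + U)
b(-58, -138) - (62 + 26*J(C(1))) = -69/(-65 - 58) - (62 + 26*(2*(-7 + 1)/(-5 + (-7 + 1)))) = -69/(-123) - (62 + 26*(2*(-6)/(-5 - 6))) = -69*(-1/123) - (62 + 26*(2*(-6)/(-11))) = 23/41 - (62 + 26*(2*(-6)*(-1/11))) = 23/41 - (62 + 26*(12/11)) = 23/41 - (62 + 312/11) = 23/41 - 1*994/11 = 23/41 - 994/11 = -40501/451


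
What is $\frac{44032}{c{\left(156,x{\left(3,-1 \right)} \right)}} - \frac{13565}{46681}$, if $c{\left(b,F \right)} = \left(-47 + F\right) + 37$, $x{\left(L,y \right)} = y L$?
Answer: $- \frac{2055634137}{606853} \approx -3387.4$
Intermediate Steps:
$x{\left(L,y \right)} = L y$
$c{\left(b,F \right)} = -10 + F$
$\frac{44032}{c{\left(156,x{\left(3,-1 \right)} \right)}} - \frac{13565}{46681} = \frac{44032}{-10 + 3 \left(-1\right)} - \frac{13565}{46681} = \frac{44032}{-10 - 3} - \frac{13565}{46681} = \frac{44032}{-13} - \frac{13565}{46681} = 44032 \left(- \frac{1}{13}\right) - \frac{13565}{46681} = - \frac{44032}{13} - \frac{13565}{46681} = - \frac{2055634137}{606853}$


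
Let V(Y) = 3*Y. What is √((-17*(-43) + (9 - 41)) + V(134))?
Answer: √1101 ≈ 33.181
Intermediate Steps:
√((-17*(-43) + (9 - 41)) + V(134)) = √((-17*(-43) + (9 - 41)) + 3*134) = √((731 - 32) + 402) = √(699 + 402) = √1101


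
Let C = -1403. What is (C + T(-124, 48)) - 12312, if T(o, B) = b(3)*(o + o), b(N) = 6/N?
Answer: -14211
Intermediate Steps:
T(o, B) = 4*o (T(o, B) = (6/3)*(o + o) = (6*(⅓))*(2*o) = 2*(2*o) = 4*o)
(C + T(-124, 48)) - 12312 = (-1403 + 4*(-124)) - 12312 = (-1403 - 496) - 12312 = -1899 - 12312 = -14211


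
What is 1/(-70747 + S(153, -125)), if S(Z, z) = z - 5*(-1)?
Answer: -1/70867 ≈ -1.4111e-5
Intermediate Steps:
S(Z, z) = 5 + z (S(Z, z) = z + 5 = 5 + z)
1/(-70747 + S(153, -125)) = 1/(-70747 + (5 - 125)) = 1/(-70747 - 120) = 1/(-70867) = -1/70867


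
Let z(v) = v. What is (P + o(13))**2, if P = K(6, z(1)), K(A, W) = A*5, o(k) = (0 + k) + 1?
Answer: 1936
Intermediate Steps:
o(k) = 1 + k (o(k) = k + 1 = 1 + k)
K(A, W) = 5*A
P = 30 (P = 5*6 = 30)
(P + o(13))**2 = (30 + (1 + 13))**2 = (30 + 14)**2 = 44**2 = 1936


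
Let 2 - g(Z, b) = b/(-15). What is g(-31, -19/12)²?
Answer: 116281/32400 ≈ 3.5889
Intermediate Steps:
g(Z, b) = 2 + b/15 (g(Z, b) = 2 - b/(-15) = 2 - b*(-1)/15 = 2 - (-1)*b/15 = 2 + b/15)
g(-31, -19/12)² = (2 + (-19/12)/15)² = (2 + (-19*1/12)/15)² = (2 + (1/15)*(-19/12))² = (2 - 19/180)² = (341/180)² = 116281/32400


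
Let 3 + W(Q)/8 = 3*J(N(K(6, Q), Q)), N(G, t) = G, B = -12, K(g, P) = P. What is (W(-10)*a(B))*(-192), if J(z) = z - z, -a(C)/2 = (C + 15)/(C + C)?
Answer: 1152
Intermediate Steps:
a(C) = -(15 + C)/C (a(C) = -2*(C + 15)/(C + C) = -2*(15 + C)/(2*C) = -2*(15 + C)*1/(2*C) = -(15 + C)/C)
J(z) = 0
W(Q) = -24 (W(Q) = -24 + 8*(3*0) = -24 + 8*0 = -24 + 0 = -24)
(W(-10)*a(B))*(-192) = -24*(-15 - 1*(-12))/(-12)*(-192) = -(-2)*(-15 + 12)*(-192) = -(-2)*(-3)*(-192) = -24*¼*(-192) = -6*(-192) = 1152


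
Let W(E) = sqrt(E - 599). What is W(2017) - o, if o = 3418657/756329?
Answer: -3418657/756329 + sqrt(1418) ≈ 33.136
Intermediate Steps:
o = 3418657/756329 (o = 3418657*(1/756329) = 3418657/756329 ≈ 4.5201)
W(E) = sqrt(-599 + E)
W(2017) - o = sqrt(-599 + 2017) - 1*3418657/756329 = sqrt(1418) - 3418657/756329 = -3418657/756329 + sqrt(1418)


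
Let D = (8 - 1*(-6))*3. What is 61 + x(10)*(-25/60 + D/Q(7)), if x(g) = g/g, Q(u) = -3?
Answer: 559/12 ≈ 46.583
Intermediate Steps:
D = 42 (D = (8 + 6)*3 = 14*3 = 42)
x(g) = 1
61 + x(10)*(-25/60 + D/Q(7)) = 61 + 1*(-25/60 + 42/(-3)) = 61 + 1*(-25*1/60 + 42*(-1/3)) = 61 + 1*(-5/12 - 14) = 61 + 1*(-173/12) = 61 - 173/12 = 559/12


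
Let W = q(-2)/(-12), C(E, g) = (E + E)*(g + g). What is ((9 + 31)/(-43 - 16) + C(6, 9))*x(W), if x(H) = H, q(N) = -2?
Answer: 6352/177 ≈ 35.887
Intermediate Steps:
C(E, g) = 4*E*g (C(E, g) = (2*E)*(2*g) = 4*E*g)
W = ⅙ (W = -2/(-12) = -2*(-1/12) = ⅙ ≈ 0.16667)
((9 + 31)/(-43 - 16) + C(6, 9))*x(W) = ((9 + 31)/(-43 - 16) + 4*6*9)*(⅙) = (40/(-59) + 216)*(⅙) = (40*(-1/59) + 216)*(⅙) = (-40/59 + 216)*(⅙) = (12704/59)*(⅙) = 6352/177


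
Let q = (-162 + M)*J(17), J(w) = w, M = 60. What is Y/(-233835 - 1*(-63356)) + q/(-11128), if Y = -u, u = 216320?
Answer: 1351409773/948545156 ≈ 1.4247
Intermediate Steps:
q = -1734 (q = (-162 + 60)*17 = -102*17 = -1734)
Y = -216320 (Y = -1*216320 = -216320)
Y/(-233835 - 1*(-63356)) + q/(-11128) = -216320/(-233835 - 1*(-63356)) - 1734/(-11128) = -216320/(-233835 + 63356) - 1734*(-1/11128) = -216320/(-170479) + 867/5564 = -216320*(-1/170479) + 867/5564 = 216320/170479 + 867/5564 = 1351409773/948545156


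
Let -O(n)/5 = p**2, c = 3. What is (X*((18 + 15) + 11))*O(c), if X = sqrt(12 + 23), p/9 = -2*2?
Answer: -285120*sqrt(35) ≈ -1.6868e+6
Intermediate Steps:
p = -36 (p = 9*(-2*2) = 9*(-4) = -36)
O(n) = -6480 (O(n) = -5*(-36)**2 = -5*1296 = -6480)
X = sqrt(35) ≈ 5.9161
(X*((18 + 15) + 11))*O(c) = (sqrt(35)*((18 + 15) + 11))*(-6480) = (sqrt(35)*(33 + 11))*(-6480) = (sqrt(35)*44)*(-6480) = (44*sqrt(35))*(-6480) = -285120*sqrt(35)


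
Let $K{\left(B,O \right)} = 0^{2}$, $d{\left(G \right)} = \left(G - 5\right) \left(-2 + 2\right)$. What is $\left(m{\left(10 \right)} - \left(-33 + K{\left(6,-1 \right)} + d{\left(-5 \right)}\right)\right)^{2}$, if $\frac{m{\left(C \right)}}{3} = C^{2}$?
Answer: $110889$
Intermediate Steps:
$d{\left(G \right)} = 0$ ($d{\left(G \right)} = \left(-5 + G\right) 0 = 0$)
$K{\left(B,O \right)} = 0$
$m{\left(C \right)} = 3 C^{2}$
$\left(m{\left(10 \right)} - \left(-33 + K{\left(6,-1 \right)} + d{\left(-5 \right)}\right)\right)^{2} = \left(3 \cdot 10^{2} + \left(\left(5 + 6\right) - \left(\left(0 + 0\right) - 22\right)\right)\right)^{2} = \left(3 \cdot 100 + \left(11 - \left(0 - 22\right)\right)\right)^{2} = \left(300 + \left(11 - -22\right)\right)^{2} = \left(300 + \left(11 + 22\right)\right)^{2} = \left(300 + 33\right)^{2} = 333^{2} = 110889$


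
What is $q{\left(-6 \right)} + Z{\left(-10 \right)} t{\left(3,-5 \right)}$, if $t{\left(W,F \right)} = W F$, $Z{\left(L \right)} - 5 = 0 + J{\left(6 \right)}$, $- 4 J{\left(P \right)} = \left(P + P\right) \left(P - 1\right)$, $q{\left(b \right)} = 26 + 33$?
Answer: $209$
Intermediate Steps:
$q{\left(b \right)} = 59$
$J{\left(P \right)} = - \frac{P \left(-1 + P\right)}{2}$ ($J{\left(P \right)} = - \frac{\left(P + P\right) \left(P - 1\right)}{4} = - \frac{2 P \left(-1 + P\right)}{4} = - \frac{P \left(-1 + P\right)}{2}$)
$Z{\left(L \right)} = -10$ ($Z{\left(L \right)} = 5 + \left(0 + \frac{1}{2} \cdot 6 \left(1 - 6\right)\right) = 5 + \left(0 + \frac{1}{2} \cdot 6 \left(-5\right)\right) = 5 + \left(0 - 15\right) = 5 - 15 = -10$)
$t{\left(W,F \right)} = F W$
$q{\left(-6 \right)} + Z{\left(-10 \right)} t{\left(3,-5 \right)} = 59 - 10 \left(\left(-5\right) 3\right) = 59 - -150 = 59 + 150 = 209$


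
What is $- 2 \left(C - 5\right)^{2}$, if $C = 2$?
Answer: $-18$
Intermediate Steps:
$- 2 \left(C - 5\right)^{2} = - 2 \left(2 - 5\right)^{2} = - 2 \left(-3\right)^{2} = \left(-2\right) 9 = -18$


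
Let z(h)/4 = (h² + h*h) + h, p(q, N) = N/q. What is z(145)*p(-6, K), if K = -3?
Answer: 84390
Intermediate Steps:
z(h) = 4*h + 8*h² (z(h) = 4*((h² + h*h) + h) = 4*((h² + h²) + h) = 4*(2*h² + h) = 4*(h + 2*h²) = 4*h + 8*h²)
z(145)*p(-6, K) = (4*145*(1 + 2*145))*(-3/(-6)) = (4*145*(1 + 290))*(-3*(-⅙)) = (4*145*291)*(½) = 168780*(½) = 84390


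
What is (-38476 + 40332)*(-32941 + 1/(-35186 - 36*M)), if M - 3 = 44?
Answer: -1127332728672/18439 ≈ -6.1138e+7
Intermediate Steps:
M = 47 (M = 3 + 44 = 47)
(-38476 + 40332)*(-32941 + 1/(-35186 - 36*M)) = (-38476 + 40332)*(-32941 + 1/(-35186 - 36*47)) = 1856*(-32941 + 1/(-35186 - 1692)) = 1856*(-32941 + 1/(-36878)) = 1856*(-32941 - 1/36878) = 1856*(-1214798199/36878) = -1127332728672/18439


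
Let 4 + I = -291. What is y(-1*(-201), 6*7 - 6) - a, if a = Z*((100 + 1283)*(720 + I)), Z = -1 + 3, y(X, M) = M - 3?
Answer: -1175517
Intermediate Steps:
I = -295 (I = -4 - 291 = -295)
y(X, M) = -3 + M
Z = 2
a = 1175550 (a = 2*((100 + 1283)*(720 - 295)) = 2*(1383*425) = 2*587775 = 1175550)
y(-1*(-201), 6*7 - 6) - a = (-3 + (6*7 - 6)) - 1*1175550 = (-3 + (42 - 6)) - 1175550 = (-3 + 36) - 1175550 = 33 - 1175550 = -1175517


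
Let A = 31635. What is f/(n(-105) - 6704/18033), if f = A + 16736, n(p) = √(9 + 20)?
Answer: 5847726525072/9385539965 + 15729721424019*√29/9385539965 ≈ 9648.3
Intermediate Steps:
n(p) = √29
f = 48371 (f = 31635 + 16736 = 48371)
f/(n(-105) - 6704/18033) = 48371/(√29 - 6704/18033) = 48371/(-6704/18033 + √29)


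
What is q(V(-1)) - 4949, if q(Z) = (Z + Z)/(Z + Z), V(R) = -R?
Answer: -4948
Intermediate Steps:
q(Z) = 1 (q(Z) = (2*Z)/((2*Z)) = (2*Z)*(1/(2*Z)) = 1)
q(V(-1)) - 4949 = 1 - 4949 = -4948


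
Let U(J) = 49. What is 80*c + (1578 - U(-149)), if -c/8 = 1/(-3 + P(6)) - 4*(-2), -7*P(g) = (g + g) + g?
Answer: -135569/39 ≈ -3476.1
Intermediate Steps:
P(g) = -3*g/7 (P(g) = -((g + g) + g)/7 = -(2*g + g)/7 = -3*g/7)
c = -2440/39 (c = -8*(1/(-3 - 3/7*6) - 4*(-2)) = -8*(1/(-3 - 18/7) + 8) = -8*(1/(-39/7) + 8) = -8*(-7/39 + 8) = -8*305/39 = -2440/39 ≈ -62.564)
80*c + (1578 - U(-149)) = 80*(-2440/39) + (1578 - 1*49) = -195200/39 + (1578 - 49) = -195200/39 + 1529 = -135569/39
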